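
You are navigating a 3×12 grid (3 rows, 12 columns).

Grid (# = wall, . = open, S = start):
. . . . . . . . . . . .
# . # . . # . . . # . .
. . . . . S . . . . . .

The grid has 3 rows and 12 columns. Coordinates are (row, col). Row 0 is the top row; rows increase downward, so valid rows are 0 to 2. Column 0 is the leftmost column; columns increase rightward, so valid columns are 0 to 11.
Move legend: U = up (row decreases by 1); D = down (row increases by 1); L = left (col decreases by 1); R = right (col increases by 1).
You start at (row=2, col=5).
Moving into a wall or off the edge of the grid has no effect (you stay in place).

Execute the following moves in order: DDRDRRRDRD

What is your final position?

Answer: Final position: (row=2, col=10)

Derivation:
Start: (row=2, col=5)
  D (down): blocked, stay at (row=2, col=5)
  D (down): blocked, stay at (row=2, col=5)
  R (right): (row=2, col=5) -> (row=2, col=6)
  D (down): blocked, stay at (row=2, col=6)
  R (right): (row=2, col=6) -> (row=2, col=7)
  R (right): (row=2, col=7) -> (row=2, col=8)
  R (right): (row=2, col=8) -> (row=2, col=9)
  D (down): blocked, stay at (row=2, col=9)
  R (right): (row=2, col=9) -> (row=2, col=10)
  D (down): blocked, stay at (row=2, col=10)
Final: (row=2, col=10)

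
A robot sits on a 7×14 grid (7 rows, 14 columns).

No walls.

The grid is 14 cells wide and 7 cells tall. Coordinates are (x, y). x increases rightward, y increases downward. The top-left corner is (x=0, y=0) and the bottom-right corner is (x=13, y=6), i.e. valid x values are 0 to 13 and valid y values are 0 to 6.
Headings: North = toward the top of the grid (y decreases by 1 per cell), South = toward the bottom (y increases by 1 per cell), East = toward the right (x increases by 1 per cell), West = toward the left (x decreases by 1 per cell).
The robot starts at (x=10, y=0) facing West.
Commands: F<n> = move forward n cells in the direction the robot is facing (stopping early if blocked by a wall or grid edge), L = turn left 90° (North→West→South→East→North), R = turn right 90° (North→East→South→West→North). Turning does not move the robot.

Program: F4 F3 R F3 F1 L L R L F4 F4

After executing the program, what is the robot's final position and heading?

Answer: Final position: (x=3, y=6), facing South

Derivation:
Start: (x=10, y=0), facing West
  F4: move forward 4, now at (x=6, y=0)
  F3: move forward 3, now at (x=3, y=0)
  R: turn right, now facing North
  F3: move forward 0/3 (blocked), now at (x=3, y=0)
  F1: move forward 0/1 (blocked), now at (x=3, y=0)
  L: turn left, now facing West
  L: turn left, now facing South
  R: turn right, now facing West
  L: turn left, now facing South
  F4: move forward 4, now at (x=3, y=4)
  F4: move forward 2/4 (blocked), now at (x=3, y=6)
Final: (x=3, y=6), facing South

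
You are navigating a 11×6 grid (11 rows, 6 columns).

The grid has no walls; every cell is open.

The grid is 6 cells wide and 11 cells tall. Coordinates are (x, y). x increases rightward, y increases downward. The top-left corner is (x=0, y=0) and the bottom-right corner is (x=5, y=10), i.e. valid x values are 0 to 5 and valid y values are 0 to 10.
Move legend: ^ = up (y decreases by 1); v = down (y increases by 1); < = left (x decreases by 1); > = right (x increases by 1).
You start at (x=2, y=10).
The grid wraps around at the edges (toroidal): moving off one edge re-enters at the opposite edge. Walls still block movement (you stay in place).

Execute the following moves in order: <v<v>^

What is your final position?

Answer: Final position: (x=1, y=0)

Derivation:
Start: (x=2, y=10)
  < (left): (x=2, y=10) -> (x=1, y=10)
  v (down): (x=1, y=10) -> (x=1, y=0)
  < (left): (x=1, y=0) -> (x=0, y=0)
  v (down): (x=0, y=0) -> (x=0, y=1)
  > (right): (x=0, y=1) -> (x=1, y=1)
  ^ (up): (x=1, y=1) -> (x=1, y=0)
Final: (x=1, y=0)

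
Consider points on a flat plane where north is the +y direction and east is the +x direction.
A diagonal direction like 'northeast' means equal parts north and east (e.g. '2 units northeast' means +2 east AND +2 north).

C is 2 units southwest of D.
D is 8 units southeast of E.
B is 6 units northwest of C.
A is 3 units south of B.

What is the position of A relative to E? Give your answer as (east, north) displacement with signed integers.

Place E at the origin (east=0, north=0).
  D is 8 units southeast of E: delta (east=+8, north=-8); D at (east=8, north=-8).
  C is 2 units southwest of D: delta (east=-2, north=-2); C at (east=6, north=-10).
  B is 6 units northwest of C: delta (east=-6, north=+6); B at (east=0, north=-4).
  A is 3 units south of B: delta (east=+0, north=-3); A at (east=0, north=-7).
Therefore A relative to E: (east=0, north=-7).

Answer: A is at (east=0, north=-7) relative to E.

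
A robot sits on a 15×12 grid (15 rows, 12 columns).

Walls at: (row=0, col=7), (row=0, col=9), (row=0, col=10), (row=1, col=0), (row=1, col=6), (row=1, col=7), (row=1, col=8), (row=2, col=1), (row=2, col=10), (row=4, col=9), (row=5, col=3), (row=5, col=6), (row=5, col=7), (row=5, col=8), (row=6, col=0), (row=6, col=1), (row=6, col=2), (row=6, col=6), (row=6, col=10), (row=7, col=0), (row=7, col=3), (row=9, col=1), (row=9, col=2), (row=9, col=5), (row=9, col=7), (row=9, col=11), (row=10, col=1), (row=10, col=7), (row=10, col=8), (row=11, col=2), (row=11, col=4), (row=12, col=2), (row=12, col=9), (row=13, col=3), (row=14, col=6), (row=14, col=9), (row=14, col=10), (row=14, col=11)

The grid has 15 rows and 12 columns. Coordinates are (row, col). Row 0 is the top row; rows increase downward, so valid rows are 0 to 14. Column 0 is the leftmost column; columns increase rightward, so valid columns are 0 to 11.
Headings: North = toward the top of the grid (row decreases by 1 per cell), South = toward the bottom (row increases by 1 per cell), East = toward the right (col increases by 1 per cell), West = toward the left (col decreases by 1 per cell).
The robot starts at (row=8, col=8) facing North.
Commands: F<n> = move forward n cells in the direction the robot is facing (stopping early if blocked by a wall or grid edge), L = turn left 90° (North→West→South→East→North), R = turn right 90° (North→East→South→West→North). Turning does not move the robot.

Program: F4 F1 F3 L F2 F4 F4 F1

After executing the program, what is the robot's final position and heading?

Start: (row=8, col=8), facing North
  F4: move forward 2/4 (blocked), now at (row=6, col=8)
  F1: move forward 0/1 (blocked), now at (row=6, col=8)
  F3: move forward 0/3 (blocked), now at (row=6, col=8)
  L: turn left, now facing West
  F2: move forward 1/2 (blocked), now at (row=6, col=7)
  F4: move forward 0/4 (blocked), now at (row=6, col=7)
  F4: move forward 0/4 (blocked), now at (row=6, col=7)
  F1: move forward 0/1 (blocked), now at (row=6, col=7)
Final: (row=6, col=7), facing West

Answer: Final position: (row=6, col=7), facing West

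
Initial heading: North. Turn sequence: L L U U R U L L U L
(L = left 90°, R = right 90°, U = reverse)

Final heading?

Start: North
  L (left (90° counter-clockwise)) -> West
  L (left (90° counter-clockwise)) -> South
  U (U-turn (180°)) -> North
  U (U-turn (180°)) -> South
  R (right (90° clockwise)) -> West
  U (U-turn (180°)) -> East
  L (left (90° counter-clockwise)) -> North
  L (left (90° counter-clockwise)) -> West
  U (U-turn (180°)) -> East
  L (left (90° counter-clockwise)) -> North
Final: North

Answer: Final heading: North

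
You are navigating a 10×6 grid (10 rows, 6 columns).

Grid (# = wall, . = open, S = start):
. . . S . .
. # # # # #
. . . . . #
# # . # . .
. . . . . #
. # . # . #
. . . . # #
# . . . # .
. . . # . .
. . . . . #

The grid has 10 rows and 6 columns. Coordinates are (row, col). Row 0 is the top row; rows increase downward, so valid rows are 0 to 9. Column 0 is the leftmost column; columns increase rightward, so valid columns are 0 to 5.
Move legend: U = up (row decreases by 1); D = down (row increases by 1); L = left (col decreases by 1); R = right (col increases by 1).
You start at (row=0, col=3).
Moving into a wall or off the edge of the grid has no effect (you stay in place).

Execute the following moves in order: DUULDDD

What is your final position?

Start: (row=0, col=3)
  D (down): blocked, stay at (row=0, col=3)
  U (up): blocked, stay at (row=0, col=3)
  U (up): blocked, stay at (row=0, col=3)
  L (left): (row=0, col=3) -> (row=0, col=2)
  [×3]D (down): blocked, stay at (row=0, col=2)
Final: (row=0, col=2)

Answer: Final position: (row=0, col=2)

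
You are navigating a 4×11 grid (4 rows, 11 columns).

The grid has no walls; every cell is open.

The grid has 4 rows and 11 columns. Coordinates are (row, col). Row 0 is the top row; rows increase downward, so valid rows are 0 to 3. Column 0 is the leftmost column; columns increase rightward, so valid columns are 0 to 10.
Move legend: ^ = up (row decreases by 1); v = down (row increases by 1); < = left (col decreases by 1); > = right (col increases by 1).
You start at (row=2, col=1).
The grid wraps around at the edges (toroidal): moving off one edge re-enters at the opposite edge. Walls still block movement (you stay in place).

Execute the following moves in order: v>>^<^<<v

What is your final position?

Answer: Final position: (row=2, col=0)

Derivation:
Start: (row=2, col=1)
  v (down): (row=2, col=1) -> (row=3, col=1)
  > (right): (row=3, col=1) -> (row=3, col=2)
  > (right): (row=3, col=2) -> (row=3, col=3)
  ^ (up): (row=3, col=3) -> (row=2, col=3)
  < (left): (row=2, col=3) -> (row=2, col=2)
  ^ (up): (row=2, col=2) -> (row=1, col=2)
  < (left): (row=1, col=2) -> (row=1, col=1)
  < (left): (row=1, col=1) -> (row=1, col=0)
  v (down): (row=1, col=0) -> (row=2, col=0)
Final: (row=2, col=0)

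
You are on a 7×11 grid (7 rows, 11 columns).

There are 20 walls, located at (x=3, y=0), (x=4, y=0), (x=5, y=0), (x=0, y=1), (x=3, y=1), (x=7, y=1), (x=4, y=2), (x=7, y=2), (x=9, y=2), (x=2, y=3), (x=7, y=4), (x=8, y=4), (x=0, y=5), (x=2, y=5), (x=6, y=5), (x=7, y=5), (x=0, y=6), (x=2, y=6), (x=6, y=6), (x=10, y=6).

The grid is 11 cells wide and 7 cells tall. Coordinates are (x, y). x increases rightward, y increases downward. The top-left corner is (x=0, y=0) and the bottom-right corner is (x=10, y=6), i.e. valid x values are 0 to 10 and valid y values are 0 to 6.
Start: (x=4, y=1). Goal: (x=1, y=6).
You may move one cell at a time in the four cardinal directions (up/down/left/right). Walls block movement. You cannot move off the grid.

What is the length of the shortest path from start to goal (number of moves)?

Answer: Shortest path length: 10

Derivation:
BFS from (x=4, y=1) until reaching (x=1, y=6):
  Distance 0: (x=4, y=1)
  Distance 1: (x=5, y=1)
  Distance 2: (x=6, y=1), (x=5, y=2)
  Distance 3: (x=6, y=0), (x=6, y=2), (x=5, y=3)
  Distance 4: (x=7, y=0), (x=4, y=3), (x=6, y=3), (x=5, y=4)
  Distance 5: (x=8, y=0), (x=3, y=3), (x=7, y=3), (x=4, y=4), (x=6, y=4), (x=5, y=5)
  Distance 6: (x=9, y=0), (x=8, y=1), (x=3, y=2), (x=8, y=3), (x=3, y=4), (x=4, y=5), (x=5, y=6)
  Distance 7: (x=10, y=0), (x=9, y=1), (x=2, y=2), (x=8, y=2), (x=9, y=3), (x=2, y=4), (x=3, y=5), (x=4, y=6)
  Distance 8: (x=2, y=1), (x=10, y=1), (x=1, y=2), (x=10, y=3), (x=1, y=4), (x=9, y=4), (x=3, y=6)
  Distance 9: (x=2, y=0), (x=1, y=1), (x=0, y=2), (x=10, y=2), (x=1, y=3), (x=0, y=4), (x=10, y=4), (x=1, y=5), (x=9, y=5)
  Distance 10: (x=1, y=0), (x=0, y=3), (x=8, y=5), (x=10, y=5), (x=1, y=6), (x=9, y=6)  <- goal reached here
One shortest path (10 moves): (x=4, y=1) -> (x=5, y=1) -> (x=5, y=2) -> (x=5, y=3) -> (x=4, y=3) -> (x=3, y=3) -> (x=3, y=4) -> (x=2, y=4) -> (x=1, y=4) -> (x=1, y=5) -> (x=1, y=6)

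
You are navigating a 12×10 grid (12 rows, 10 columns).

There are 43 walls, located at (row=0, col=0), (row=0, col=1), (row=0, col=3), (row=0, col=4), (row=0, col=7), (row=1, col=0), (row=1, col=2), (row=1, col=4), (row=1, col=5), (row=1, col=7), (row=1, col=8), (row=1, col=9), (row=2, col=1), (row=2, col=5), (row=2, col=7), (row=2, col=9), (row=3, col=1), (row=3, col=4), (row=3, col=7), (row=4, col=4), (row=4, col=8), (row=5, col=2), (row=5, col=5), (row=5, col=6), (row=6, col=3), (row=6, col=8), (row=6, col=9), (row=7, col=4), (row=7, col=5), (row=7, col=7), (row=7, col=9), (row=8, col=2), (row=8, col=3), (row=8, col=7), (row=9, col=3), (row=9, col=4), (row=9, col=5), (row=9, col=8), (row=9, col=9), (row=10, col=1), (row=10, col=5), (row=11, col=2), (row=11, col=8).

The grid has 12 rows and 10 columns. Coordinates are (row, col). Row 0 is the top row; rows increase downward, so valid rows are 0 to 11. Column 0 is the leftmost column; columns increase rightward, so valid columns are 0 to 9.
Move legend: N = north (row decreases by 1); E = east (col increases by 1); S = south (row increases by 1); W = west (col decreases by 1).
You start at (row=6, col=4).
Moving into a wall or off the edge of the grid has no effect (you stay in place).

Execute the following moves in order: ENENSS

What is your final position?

Answer: Final position: (row=8, col=6)

Derivation:
Start: (row=6, col=4)
  E (east): (row=6, col=4) -> (row=6, col=5)
  N (north): blocked, stay at (row=6, col=5)
  E (east): (row=6, col=5) -> (row=6, col=6)
  N (north): blocked, stay at (row=6, col=6)
  S (south): (row=6, col=6) -> (row=7, col=6)
  S (south): (row=7, col=6) -> (row=8, col=6)
Final: (row=8, col=6)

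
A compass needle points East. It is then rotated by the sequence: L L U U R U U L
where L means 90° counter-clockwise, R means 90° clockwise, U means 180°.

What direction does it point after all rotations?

Answer: Final heading: West

Derivation:
Start: East
  L (left (90° counter-clockwise)) -> North
  L (left (90° counter-clockwise)) -> West
  U (U-turn (180°)) -> East
  U (U-turn (180°)) -> West
  R (right (90° clockwise)) -> North
  U (U-turn (180°)) -> South
  U (U-turn (180°)) -> North
  L (left (90° counter-clockwise)) -> West
Final: West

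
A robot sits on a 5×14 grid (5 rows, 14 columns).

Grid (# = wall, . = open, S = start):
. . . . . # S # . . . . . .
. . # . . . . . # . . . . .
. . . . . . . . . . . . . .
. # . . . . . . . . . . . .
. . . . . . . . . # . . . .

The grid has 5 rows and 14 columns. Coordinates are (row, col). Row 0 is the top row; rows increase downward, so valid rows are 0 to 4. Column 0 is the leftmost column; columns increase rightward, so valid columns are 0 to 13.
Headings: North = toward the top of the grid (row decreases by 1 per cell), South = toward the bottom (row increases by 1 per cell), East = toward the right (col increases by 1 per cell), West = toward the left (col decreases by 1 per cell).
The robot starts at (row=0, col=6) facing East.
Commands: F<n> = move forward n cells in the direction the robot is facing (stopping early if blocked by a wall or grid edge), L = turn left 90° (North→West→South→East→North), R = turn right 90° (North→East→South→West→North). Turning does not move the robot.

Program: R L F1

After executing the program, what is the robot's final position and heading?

Answer: Final position: (row=0, col=6), facing East

Derivation:
Start: (row=0, col=6), facing East
  R: turn right, now facing South
  L: turn left, now facing East
  F1: move forward 0/1 (blocked), now at (row=0, col=6)
Final: (row=0, col=6), facing East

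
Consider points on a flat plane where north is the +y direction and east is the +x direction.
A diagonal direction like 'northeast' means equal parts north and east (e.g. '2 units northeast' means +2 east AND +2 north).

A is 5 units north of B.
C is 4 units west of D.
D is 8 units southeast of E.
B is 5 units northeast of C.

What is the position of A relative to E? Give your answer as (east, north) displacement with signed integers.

Place E at the origin (east=0, north=0).
  D is 8 units southeast of E: delta (east=+8, north=-8); D at (east=8, north=-8).
  C is 4 units west of D: delta (east=-4, north=+0); C at (east=4, north=-8).
  B is 5 units northeast of C: delta (east=+5, north=+5); B at (east=9, north=-3).
  A is 5 units north of B: delta (east=+0, north=+5); A at (east=9, north=2).
Therefore A relative to E: (east=9, north=2).

Answer: A is at (east=9, north=2) relative to E.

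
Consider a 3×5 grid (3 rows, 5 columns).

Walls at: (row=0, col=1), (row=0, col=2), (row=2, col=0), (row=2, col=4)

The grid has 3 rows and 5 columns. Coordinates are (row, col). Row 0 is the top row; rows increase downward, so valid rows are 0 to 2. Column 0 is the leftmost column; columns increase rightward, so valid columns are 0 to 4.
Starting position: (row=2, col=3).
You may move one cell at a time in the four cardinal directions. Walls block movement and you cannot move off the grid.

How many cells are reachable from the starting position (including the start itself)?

BFS flood-fill from (row=2, col=3):
  Distance 0: (row=2, col=3)
  Distance 1: (row=1, col=3), (row=2, col=2)
  Distance 2: (row=0, col=3), (row=1, col=2), (row=1, col=4), (row=2, col=1)
  Distance 3: (row=0, col=4), (row=1, col=1)
  Distance 4: (row=1, col=0)
  Distance 5: (row=0, col=0)
Total reachable: 11 (grid has 11 open cells total)

Answer: Reachable cells: 11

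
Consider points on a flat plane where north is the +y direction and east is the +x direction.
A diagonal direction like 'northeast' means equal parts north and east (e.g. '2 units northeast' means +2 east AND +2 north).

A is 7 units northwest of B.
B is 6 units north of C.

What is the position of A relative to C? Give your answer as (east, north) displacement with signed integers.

Place C at the origin (east=0, north=0).
  B is 6 units north of C: delta (east=+0, north=+6); B at (east=0, north=6).
  A is 7 units northwest of B: delta (east=-7, north=+7); A at (east=-7, north=13).
Therefore A relative to C: (east=-7, north=13).

Answer: A is at (east=-7, north=13) relative to C.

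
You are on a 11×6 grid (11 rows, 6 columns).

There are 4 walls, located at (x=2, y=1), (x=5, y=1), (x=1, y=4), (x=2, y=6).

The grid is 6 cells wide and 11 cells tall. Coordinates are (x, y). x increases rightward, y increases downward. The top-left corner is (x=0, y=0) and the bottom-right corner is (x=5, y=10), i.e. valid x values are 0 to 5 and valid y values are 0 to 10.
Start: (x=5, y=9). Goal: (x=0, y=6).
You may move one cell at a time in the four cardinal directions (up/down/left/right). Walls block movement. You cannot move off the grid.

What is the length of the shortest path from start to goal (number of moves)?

BFS from (x=5, y=9) until reaching (x=0, y=6):
  Distance 0: (x=5, y=9)
  Distance 1: (x=5, y=8), (x=4, y=9), (x=5, y=10)
  Distance 2: (x=5, y=7), (x=4, y=8), (x=3, y=9), (x=4, y=10)
  Distance 3: (x=5, y=6), (x=4, y=7), (x=3, y=8), (x=2, y=9), (x=3, y=10)
  Distance 4: (x=5, y=5), (x=4, y=6), (x=3, y=7), (x=2, y=8), (x=1, y=9), (x=2, y=10)
  Distance 5: (x=5, y=4), (x=4, y=5), (x=3, y=6), (x=2, y=7), (x=1, y=8), (x=0, y=9), (x=1, y=10)
  Distance 6: (x=5, y=3), (x=4, y=4), (x=3, y=5), (x=1, y=7), (x=0, y=8), (x=0, y=10)
  Distance 7: (x=5, y=2), (x=4, y=3), (x=3, y=4), (x=2, y=5), (x=1, y=6), (x=0, y=7)
  Distance 8: (x=4, y=2), (x=3, y=3), (x=2, y=4), (x=1, y=5), (x=0, y=6)  <- goal reached here
One shortest path (8 moves): (x=5, y=9) -> (x=4, y=9) -> (x=3, y=9) -> (x=2, y=9) -> (x=1, y=9) -> (x=0, y=9) -> (x=0, y=8) -> (x=0, y=7) -> (x=0, y=6)

Answer: Shortest path length: 8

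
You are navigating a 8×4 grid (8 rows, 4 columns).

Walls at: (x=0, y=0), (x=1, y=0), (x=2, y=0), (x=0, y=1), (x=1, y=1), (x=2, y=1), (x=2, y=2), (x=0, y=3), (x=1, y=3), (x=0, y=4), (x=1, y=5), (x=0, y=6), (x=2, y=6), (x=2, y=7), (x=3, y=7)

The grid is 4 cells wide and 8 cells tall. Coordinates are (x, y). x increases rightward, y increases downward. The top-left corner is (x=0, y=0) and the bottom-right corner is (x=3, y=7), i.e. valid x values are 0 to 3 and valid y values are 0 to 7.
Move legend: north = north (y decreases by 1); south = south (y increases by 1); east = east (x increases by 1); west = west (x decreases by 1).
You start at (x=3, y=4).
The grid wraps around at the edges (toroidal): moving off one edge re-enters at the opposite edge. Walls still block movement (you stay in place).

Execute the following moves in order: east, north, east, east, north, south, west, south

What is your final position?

Start: (x=3, y=4)
  east (east): blocked, stay at (x=3, y=4)
  north (north): (x=3, y=4) -> (x=3, y=3)
  east (east): blocked, stay at (x=3, y=3)
  east (east): blocked, stay at (x=3, y=3)
  north (north): (x=3, y=3) -> (x=3, y=2)
  south (south): (x=3, y=2) -> (x=3, y=3)
  west (west): (x=3, y=3) -> (x=2, y=3)
  south (south): (x=2, y=3) -> (x=2, y=4)
Final: (x=2, y=4)

Answer: Final position: (x=2, y=4)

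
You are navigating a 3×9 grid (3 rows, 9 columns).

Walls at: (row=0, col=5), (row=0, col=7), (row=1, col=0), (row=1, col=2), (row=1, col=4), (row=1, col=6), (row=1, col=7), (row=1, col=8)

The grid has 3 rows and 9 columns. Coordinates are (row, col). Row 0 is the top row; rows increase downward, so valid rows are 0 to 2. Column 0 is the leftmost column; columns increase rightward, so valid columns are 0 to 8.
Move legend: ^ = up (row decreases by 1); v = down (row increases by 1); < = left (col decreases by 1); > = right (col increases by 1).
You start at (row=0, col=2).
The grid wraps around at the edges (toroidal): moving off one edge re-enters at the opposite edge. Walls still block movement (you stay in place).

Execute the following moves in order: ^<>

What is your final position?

Answer: Final position: (row=2, col=2)

Derivation:
Start: (row=0, col=2)
  ^ (up): (row=0, col=2) -> (row=2, col=2)
  < (left): (row=2, col=2) -> (row=2, col=1)
  > (right): (row=2, col=1) -> (row=2, col=2)
Final: (row=2, col=2)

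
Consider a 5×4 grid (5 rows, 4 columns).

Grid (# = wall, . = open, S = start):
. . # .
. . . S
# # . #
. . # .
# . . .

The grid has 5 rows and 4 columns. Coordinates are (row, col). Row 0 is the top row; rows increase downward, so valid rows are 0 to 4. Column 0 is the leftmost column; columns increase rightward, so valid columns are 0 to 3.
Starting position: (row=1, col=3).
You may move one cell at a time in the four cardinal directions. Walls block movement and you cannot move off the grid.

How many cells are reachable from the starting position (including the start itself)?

Answer: Reachable cells: 8

Derivation:
BFS flood-fill from (row=1, col=3):
  Distance 0: (row=1, col=3)
  Distance 1: (row=0, col=3), (row=1, col=2)
  Distance 2: (row=1, col=1), (row=2, col=2)
  Distance 3: (row=0, col=1), (row=1, col=0)
  Distance 4: (row=0, col=0)
Total reachable: 8 (grid has 14 open cells total)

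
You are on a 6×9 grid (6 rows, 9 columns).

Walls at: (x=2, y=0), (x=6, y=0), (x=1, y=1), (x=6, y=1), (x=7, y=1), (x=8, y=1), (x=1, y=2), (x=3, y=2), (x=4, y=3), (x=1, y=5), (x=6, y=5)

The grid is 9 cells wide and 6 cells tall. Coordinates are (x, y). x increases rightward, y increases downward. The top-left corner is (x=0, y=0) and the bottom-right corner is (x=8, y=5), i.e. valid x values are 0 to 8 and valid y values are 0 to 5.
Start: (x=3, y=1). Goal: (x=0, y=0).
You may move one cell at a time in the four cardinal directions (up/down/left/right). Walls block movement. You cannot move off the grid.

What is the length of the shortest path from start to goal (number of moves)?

BFS from (x=3, y=1) until reaching (x=0, y=0):
  Distance 0: (x=3, y=1)
  Distance 1: (x=3, y=0), (x=2, y=1), (x=4, y=1)
  Distance 2: (x=4, y=0), (x=5, y=1), (x=2, y=2), (x=4, y=2)
  Distance 3: (x=5, y=0), (x=5, y=2), (x=2, y=3)
  Distance 4: (x=6, y=2), (x=1, y=3), (x=3, y=3), (x=5, y=3), (x=2, y=4)
  Distance 5: (x=7, y=2), (x=0, y=3), (x=6, y=3), (x=1, y=4), (x=3, y=4), (x=5, y=4), (x=2, y=5)
  Distance 6: (x=0, y=2), (x=8, y=2), (x=7, y=3), (x=0, y=4), (x=4, y=4), (x=6, y=4), (x=3, y=5), (x=5, y=5)
  Distance 7: (x=0, y=1), (x=8, y=3), (x=7, y=4), (x=0, y=5), (x=4, y=5)
  Distance 8: (x=0, y=0), (x=8, y=4), (x=7, y=5)  <- goal reached here
One shortest path (8 moves): (x=3, y=1) -> (x=2, y=1) -> (x=2, y=2) -> (x=2, y=3) -> (x=1, y=3) -> (x=0, y=3) -> (x=0, y=2) -> (x=0, y=1) -> (x=0, y=0)

Answer: Shortest path length: 8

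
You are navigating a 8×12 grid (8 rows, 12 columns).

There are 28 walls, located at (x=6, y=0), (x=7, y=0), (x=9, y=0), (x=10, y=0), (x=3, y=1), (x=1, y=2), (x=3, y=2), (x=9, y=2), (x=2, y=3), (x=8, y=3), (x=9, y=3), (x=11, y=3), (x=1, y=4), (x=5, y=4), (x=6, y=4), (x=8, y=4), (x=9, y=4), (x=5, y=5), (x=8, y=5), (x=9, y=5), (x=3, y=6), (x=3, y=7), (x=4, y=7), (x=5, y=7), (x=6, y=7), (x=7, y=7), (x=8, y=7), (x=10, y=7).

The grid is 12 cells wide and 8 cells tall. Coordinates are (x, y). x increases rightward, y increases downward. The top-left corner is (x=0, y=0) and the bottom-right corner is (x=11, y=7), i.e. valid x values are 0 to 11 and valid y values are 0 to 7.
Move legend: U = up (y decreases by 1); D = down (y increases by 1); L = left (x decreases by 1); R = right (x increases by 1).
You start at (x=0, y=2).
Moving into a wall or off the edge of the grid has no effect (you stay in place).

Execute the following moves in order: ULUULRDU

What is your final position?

Start: (x=0, y=2)
  U (up): (x=0, y=2) -> (x=0, y=1)
  L (left): blocked, stay at (x=0, y=1)
  U (up): (x=0, y=1) -> (x=0, y=0)
  U (up): blocked, stay at (x=0, y=0)
  L (left): blocked, stay at (x=0, y=0)
  R (right): (x=0, y=0) -> (x=1, y=0)
  D (down): (x=1, y=0) -> (x=1, y=1)
  U (up): (x=1, y=1) -> (x=1, y=0)
Final: (x=1, y=0)

Answer: Final position: (x=1, y=0)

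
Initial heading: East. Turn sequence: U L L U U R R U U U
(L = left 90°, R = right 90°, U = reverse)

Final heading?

Start: East
  U (U-turn (180°)) -> West
  L (left (90° counter-clockwise)) -> South
  L (left (90° counter-clockwise)) -> East
  U (U-turn (180°)) -> West
  U (U-turn (180°)) -> East
  R (right (90° clockwise)) -> South
  R (right (90° clockwise)) -> West
  U (U-turn (180°)) -> East
  U (U-turn (180°)) -> West
  U (U-turn (180°)) -> East
Final: East

Answer: Final heading: East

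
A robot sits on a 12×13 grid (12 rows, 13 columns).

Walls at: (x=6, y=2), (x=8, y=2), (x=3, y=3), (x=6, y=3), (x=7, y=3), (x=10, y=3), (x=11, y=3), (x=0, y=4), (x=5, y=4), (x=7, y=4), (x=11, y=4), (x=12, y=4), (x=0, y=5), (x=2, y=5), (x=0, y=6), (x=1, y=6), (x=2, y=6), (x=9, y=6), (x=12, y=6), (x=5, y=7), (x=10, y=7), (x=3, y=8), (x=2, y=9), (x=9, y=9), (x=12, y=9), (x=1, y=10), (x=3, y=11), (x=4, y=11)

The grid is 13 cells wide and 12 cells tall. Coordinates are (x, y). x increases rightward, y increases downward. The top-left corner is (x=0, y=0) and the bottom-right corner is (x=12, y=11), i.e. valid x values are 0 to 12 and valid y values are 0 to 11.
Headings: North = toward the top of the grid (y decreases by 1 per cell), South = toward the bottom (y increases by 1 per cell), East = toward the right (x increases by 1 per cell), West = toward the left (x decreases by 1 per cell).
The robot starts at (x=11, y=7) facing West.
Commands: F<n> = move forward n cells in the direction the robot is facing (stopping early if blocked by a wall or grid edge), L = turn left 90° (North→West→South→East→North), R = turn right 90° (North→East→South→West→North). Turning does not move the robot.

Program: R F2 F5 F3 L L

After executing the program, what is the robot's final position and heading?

Start: (x=11, y=7), facing West
  R: turn right, now facing North
  F2: move forward 2, now at (x=11, y=5)
  F5: move forward 0/5 (blocked), now at (x=11, y=5)
  F3: move forward 0/3 (blocked), now at (x=11, y=5)
  L: turn left, now facing West
  L: turn left, now facing South
Final: (x=11, y=5), facing South

Answer: Final position: (x=11, y=5), facing South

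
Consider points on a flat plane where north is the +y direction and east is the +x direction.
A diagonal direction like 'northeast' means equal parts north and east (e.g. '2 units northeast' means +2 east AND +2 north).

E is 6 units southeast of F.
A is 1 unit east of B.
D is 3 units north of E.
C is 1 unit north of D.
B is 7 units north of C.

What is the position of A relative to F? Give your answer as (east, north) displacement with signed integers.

Answer: A is at (east=7, north=5) relative to F.

Derivation:
Place F at the origin (east=0, north=0).
  E is 6 units southeast of F: delta (east=+6, north=-6); E at (east=6, north=-6).
  D is 3 units north of E: delta (east=+0, north=+3); D at (east=6, north=-3).
  C is 1 unit north of D: delta (east=+0, north=+1); C at (east=6, north=-2).
  B is 7 units north of C: delta (east=+0, north=+7); B at (east=6, north=5).
  A is 1 unit east of B: delta (east=+1, north=+0); A at (east=7, north=5).
Therefore A relative to F: (east=7, north=5).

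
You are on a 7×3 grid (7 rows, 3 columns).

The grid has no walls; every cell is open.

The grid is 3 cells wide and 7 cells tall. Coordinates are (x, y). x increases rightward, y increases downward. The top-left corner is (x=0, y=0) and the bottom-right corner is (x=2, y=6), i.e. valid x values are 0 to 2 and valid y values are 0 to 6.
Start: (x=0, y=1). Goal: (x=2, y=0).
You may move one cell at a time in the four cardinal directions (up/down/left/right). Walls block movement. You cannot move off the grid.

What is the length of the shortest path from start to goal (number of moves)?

Answer: Shortest path length: 3

Derivation:
BFS from (x=0, y=1) until reaching (x=2, y=0):
  Distance 0: (x=0, y=1)
  Distance 1: (x=0, y=0), (x=1, y=1), (x=0, y=2)
  Distance 2: (x=1, y=0), (x=2, y=1), (x=1, y=2), (x=0, y=3)
  Distance 3: (x=2, y=0), (x=2, y=2), (x=1, y=3), (x=0, y=4)  <- goal reached here
One shortest path (3 moves): (x=0, y=1) -> (x=1, y=1) -> (x=2, y=1) -> (x=2, y=0)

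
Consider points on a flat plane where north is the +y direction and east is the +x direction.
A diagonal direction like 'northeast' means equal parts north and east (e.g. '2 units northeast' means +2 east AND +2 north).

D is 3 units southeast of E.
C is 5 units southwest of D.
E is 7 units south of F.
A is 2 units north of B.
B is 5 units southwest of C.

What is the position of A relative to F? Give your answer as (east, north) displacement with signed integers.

Place F at the origin (east=0, north=0).
  E is 7 units south of F: delta (east=+0, north=-7); E at (east=0, north=-7).
  D is 3 units southeast of E: delta (east=+3, north=-3); D at (east=3, north=-10).
  C is 5 units southwest of D: delta (east=-5, north=-5); C at (east=-2, north=-15).
  B is 5 units southwest of C: delta (east=-5, north=-5); B at (east=-7, north=-20).
  A is 2 units north of B: delta (east=+0, north=+2); A at (east=-7, north=-18).
Therefore A relative to F: (east=-7, north=-18).

Answer: A is at (east=-7, north=-18) relative to F.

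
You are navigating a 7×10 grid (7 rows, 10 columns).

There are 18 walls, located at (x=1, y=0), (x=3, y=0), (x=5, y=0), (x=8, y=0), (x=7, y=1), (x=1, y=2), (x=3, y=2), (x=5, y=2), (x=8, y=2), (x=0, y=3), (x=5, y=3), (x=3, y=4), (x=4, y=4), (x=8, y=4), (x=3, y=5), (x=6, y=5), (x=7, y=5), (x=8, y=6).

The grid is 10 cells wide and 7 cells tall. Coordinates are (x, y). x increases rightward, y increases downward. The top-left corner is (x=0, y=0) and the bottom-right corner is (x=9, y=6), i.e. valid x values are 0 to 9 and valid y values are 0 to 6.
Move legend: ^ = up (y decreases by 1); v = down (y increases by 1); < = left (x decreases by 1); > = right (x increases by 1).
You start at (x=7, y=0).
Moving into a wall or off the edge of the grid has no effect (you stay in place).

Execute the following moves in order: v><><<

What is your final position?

Answer: Final position: (x=6, y=0)

Derivation:
Start: (x=7, y=0)
  v (down): blocked, stay at (x=7, y=0)
  > (right): blocked, stay at (x=7, y=0)
  < (left): (x=7, y=0) -> (x=6, y=0)
  > (right): (x=6, y=0) -> (x=7, y=0)
  < (left): (x=7, y=0) -> (x=6, y=0)
  < (left): blocked, stay at (x=6, y=0)
Final: (x=6, y=0)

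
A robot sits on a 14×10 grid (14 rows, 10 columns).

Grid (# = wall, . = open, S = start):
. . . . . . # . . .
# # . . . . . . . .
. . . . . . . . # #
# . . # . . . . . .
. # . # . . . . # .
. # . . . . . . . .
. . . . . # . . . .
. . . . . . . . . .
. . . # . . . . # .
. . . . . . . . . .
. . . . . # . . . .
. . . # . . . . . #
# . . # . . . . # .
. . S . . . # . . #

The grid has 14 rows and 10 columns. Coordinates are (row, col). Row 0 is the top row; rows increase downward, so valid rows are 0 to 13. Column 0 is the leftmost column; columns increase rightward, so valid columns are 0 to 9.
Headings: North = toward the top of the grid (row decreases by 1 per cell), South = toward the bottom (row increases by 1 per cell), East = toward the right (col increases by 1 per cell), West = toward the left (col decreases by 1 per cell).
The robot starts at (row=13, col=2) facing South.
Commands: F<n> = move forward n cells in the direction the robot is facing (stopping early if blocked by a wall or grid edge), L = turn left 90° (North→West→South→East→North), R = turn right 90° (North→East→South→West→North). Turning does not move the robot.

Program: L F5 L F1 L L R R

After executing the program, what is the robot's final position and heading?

Answer: Final position: (row=12, col=5), facing North

Derivation:
Start: (row=13, col=2), facing South
  L: turn left, now facing East
  F5: move forward 3/5 (blocked), now at (row=13, col=5)
  L: turn left, now facing North
  F1: move forward 1, now at (row=12, col=5)
  L: turn left, now facing West
  L: turn left, now facing South
  R: turn right, now facing West
  R: turn right, now facing North
Final: (row=12, col=5), facing North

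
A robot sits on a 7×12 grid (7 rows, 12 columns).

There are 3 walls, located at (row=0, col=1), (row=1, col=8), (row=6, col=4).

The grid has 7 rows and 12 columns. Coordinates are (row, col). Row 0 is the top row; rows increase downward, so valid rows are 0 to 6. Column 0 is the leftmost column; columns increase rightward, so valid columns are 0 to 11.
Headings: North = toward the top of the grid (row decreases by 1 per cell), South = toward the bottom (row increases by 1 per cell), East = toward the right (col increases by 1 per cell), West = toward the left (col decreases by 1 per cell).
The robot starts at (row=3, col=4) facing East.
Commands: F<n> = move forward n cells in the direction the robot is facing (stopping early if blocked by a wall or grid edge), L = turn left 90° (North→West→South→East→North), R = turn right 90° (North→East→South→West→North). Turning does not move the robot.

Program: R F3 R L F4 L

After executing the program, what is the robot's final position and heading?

Start: (row=3, col=4), facing East
  R: turn right, now facing South
  F3: move forward 2/3 (blocked), now at (row=5, col=4)
  R: turn right, now facing West
  L: turn left, now facing South
  F4: move forward 0/4 (blocked), now at (row=5, col=4)
  L: turn left, now facing East
Final: (row=5, col=4), facing East

Answer: Final position: (row=5, col=4), facing East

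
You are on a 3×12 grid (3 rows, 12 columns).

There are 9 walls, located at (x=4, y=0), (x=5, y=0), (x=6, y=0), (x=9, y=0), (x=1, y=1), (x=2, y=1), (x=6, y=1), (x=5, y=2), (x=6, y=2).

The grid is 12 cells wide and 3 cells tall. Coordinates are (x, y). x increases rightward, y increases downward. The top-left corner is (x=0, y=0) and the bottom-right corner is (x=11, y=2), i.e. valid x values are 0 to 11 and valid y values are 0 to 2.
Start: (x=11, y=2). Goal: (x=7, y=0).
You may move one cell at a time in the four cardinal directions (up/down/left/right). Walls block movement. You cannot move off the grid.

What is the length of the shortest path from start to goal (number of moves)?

Answer: Shortest path length: 6

Derivation:
BFS from (x=11, y=2) until reaching (x=7, y=0):
  Distance 0: (x=11, y=2)
  Distance 1: (x=11, y=1), (x=10, y=2)
  Distance 2: (x=11, y=0), (x=10, y=1), (x=9, y=2)
  Distance 3: (x=10, y=0), (x=9, y=1), (x=8, y=2)
  Distance 4: (x=8, y=1), (x=7, y=2)
  Distance 5: (x=8, y=0), (x=7, y=1)
  Distance 6: (x=7, y=0)  <- goal reached here
One shortest path (6 moves): (x=11, y=2) -> (x=10, y=2) -> (x=9, y=2) -> (x=8, y=2) -> (x=7, y=2) -> (x=7, y=1) -> (x=7, y=0)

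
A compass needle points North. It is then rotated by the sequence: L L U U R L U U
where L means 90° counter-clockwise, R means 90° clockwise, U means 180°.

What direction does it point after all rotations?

Answer: Final heading: South

Derivation:
Start: North
  L (left (90° counter-clockwise)) -> West
  L (left (90° counter-clockwise)) -> South
  U (U-turn (180°)) -> North
  U (U-turn (180°)) -> South
  R (right (90° clockwise)) -> West
  L (left (90° counter-clockwise)) -> South
  U (U-turn (180°)) -> North
  U (U-turn (180°)) -> South
Final: South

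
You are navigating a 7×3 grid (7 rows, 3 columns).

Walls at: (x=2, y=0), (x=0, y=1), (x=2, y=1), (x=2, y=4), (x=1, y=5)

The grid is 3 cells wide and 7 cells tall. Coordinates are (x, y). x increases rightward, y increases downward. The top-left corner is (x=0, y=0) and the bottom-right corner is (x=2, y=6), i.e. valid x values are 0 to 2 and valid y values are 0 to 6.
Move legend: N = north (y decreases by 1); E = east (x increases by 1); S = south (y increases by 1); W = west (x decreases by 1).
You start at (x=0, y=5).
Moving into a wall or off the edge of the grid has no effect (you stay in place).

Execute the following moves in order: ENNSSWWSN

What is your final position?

Answer: Final position: (x=0, y=5)

Derivation:
Start: (x=0, y=5)
  E (east): blocked, stay at (x=0, y=5)
  N (north): (x=0, y=5) -> (x=0, y=4)
  N (north): (x=0, y=4) -> (x=0, y=3)
  S (south): (x=0, y=3) -> (x=0, y=4)
  S (south): (x=0, y=4) -> (x=0, y=5)
  W (west): blocked, stay at (x=0, y=5)
  W (west): blocked, stay at (x=0, y=5)
  S (south): (x=0, y=5) -> (x=0, y=6)
  N (north): (x=0, y=6) -> (x=0, y=5)
Final: (x=0, y=5)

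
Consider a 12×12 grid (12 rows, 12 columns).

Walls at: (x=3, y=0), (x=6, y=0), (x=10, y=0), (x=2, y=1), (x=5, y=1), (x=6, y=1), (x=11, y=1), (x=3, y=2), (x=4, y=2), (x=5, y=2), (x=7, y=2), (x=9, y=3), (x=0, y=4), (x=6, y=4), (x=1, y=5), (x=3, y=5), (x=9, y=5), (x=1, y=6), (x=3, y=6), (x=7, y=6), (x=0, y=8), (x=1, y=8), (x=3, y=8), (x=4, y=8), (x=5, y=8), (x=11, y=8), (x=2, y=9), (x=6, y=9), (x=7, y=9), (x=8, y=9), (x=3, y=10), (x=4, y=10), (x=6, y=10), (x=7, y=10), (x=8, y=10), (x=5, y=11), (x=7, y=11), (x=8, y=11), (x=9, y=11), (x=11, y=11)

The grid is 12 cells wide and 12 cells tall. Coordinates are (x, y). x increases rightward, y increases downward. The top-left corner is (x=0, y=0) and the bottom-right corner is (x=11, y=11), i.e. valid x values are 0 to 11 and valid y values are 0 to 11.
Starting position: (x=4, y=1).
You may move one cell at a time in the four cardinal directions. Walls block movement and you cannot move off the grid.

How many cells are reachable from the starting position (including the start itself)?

BFS flood-fill from (x=4, y=1):
  Distance 0: (x=4, y=1)
  Distance 1: (x=4, y=0), (x=3, y=1)
  Distance 2: (x=5, y=0)
Total reachable: 4 (grid has 104 open cells total)

Answer: Reachable cells: 4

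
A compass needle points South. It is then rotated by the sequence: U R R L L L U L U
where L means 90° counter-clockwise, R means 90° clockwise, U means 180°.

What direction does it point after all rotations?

Start: South
  U (U-turn (180°)) -> North
  R (right (90° clockwise)) -> East
  R (right (90° clockwise)) -> South
  L (left (90° counter-clockwise)) -> East
  L (left (90° counter-clockwise)) -> North
  L (left (90° counter-clockwise)) -> West
  U (U-turn (180°)) -> East
  L (left (90° counter-clockwise)) -> North
  U (U-turn (180°)) -> South
Final: South

Answer: Final heading: South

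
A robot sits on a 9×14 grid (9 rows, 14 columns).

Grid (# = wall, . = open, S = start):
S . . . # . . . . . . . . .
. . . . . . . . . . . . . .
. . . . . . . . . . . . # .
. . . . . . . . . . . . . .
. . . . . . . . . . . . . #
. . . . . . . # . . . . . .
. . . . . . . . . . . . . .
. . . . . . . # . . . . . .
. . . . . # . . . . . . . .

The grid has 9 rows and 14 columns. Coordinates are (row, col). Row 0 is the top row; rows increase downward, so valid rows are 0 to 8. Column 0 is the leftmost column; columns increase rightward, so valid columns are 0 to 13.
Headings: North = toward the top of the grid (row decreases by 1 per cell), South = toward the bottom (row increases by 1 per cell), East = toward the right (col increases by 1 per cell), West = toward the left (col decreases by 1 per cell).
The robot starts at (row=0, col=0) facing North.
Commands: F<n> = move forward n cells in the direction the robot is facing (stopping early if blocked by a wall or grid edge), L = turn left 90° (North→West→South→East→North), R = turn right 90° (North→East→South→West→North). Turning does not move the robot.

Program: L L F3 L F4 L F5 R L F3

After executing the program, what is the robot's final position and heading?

Answer: Final position: (row=1, col=4), facing North

Derivation:
Start: (row=0, col=0), facing North
  L: turn left, now facing West
  L: turn left, now facing South
  F3: move forward 3, now at (row=3, col=0)
  L: turn left, now facing East
  F4: move forward 4, now at (row=3, col=4)
  L: turn left, now facing North
  F5: move forward 2/5 (blocked), now at (row=1, col=4)
  R: turn right, now facing East
  L: turn left, now facing North
  F3: move forward 0/3 (blocked), now at (row=1, col=4)
Final: (row=1, col=4), facing North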